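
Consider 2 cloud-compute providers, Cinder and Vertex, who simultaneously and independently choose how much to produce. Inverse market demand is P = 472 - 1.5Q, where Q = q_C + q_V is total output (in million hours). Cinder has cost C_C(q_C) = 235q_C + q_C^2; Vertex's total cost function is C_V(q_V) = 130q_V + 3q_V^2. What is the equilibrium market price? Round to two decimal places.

Cinder's profit: π_C = (472 - 1.5Q)q_C - (235q_C + q_C²). Setting ∂π_C/∂q_C = 0: 237 - 5q_C - (3/2)(q_V) = 0.
Vertex's profit: π_V = (472 - 1.5Q)q_V - (130q_V + 3q_V²). Setting ∂π_V/∂q_V = 0: 342 - 9q_V - (3/2)(q_C) = 0.
So q_C = (237 - (3/2)q_V)/5 and q_V = (342 - (3/2)q_C)/9.
Substituting one into the other gives q_C = 720/19 and q_V = 602/19.
Total output Q = 1322/19, so price P = 472 - (3/2)·(1322/19) = 367.6316.

367.63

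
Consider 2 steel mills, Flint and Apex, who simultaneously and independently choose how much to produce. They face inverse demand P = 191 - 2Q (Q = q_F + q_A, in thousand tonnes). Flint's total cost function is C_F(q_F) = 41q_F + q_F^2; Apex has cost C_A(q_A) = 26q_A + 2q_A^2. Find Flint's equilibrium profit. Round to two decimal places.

Flint's profit: π_F = (191 - 2Q)q_F - (41q_F + q_F²). Setting ∂π_F/∂q_F = 0: 150 - 6q_F - 2(q_A) = 0.
Apex's first-order condition: 165 - 8q_A - 2(q_F) = 0.
Best responses: q_F = (150 - 2q_A)/6, q_A = (165 - 2q_F)/8.
Solving the pair: q_F = 435/22, q_A = 345/22.
Price P = 191 - 2·(390/11) = 1321/11.
Flint's profit: (1321/11)·(435/22) - 41·(435/22) - (435/22)² = 1172.8822.

1172.88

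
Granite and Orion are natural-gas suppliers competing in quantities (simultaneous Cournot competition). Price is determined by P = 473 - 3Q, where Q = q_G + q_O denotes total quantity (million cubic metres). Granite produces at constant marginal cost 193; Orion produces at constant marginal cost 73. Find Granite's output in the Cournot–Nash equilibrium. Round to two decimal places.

17.78

Granite's profit: π_G = (473 - 3Q)q_G - (193q_G). Setting ∂π_G/∂q_G = 0: 280 - 6q_G - 3(q_O) = 0.
Orion's first-order condition: 400 - 6q_O - 3(q_G) = 0.
Best responses: q_G = (280 - 3q_O)/6, q_O = (400 - 3q_G)/6.
Substituting one into the other gives q_G = 160/9 and q_O = 520/9.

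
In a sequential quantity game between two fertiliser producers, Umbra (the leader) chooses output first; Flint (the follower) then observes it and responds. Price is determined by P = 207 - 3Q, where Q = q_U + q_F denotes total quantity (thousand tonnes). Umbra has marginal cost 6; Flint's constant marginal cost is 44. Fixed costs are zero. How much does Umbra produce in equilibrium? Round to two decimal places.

39.83

Solve by backward induction. Given q_U, the follower Flint maximises π_F = (207 - 3q_U - 3q_F)q_F - 44q_F.
Setting the follower's marginal profit to zero, 163 - 3q_U - 6q_F = 0, i.e. q_F = (163 - 3q_U)/6.
Umbra substitutes q_F(q_U) into its own profit: π_U = q_U(207 - 3q_U - (163 - 3q_U)/2) - 6q_U = (251/2 - (3/2)q_U)q_U - 6q_U.
The leader's first-order condition 239/2 - 3q_U = 0 yields q_U = 239/6.
Then q_F = (163 - 3·(239/6))/6 = 29/4.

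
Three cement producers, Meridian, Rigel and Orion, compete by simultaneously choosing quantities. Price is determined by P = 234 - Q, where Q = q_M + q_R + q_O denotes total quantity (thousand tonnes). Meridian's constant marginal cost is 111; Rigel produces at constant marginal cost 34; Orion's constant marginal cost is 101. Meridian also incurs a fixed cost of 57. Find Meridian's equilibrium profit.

24

Meridian's profit: π_M = (234 - Q)q_M - (111q_M). Setting ∂π_M/∂q_M = 0: 123 - 2q_M - (q_R + q_O) = 0.
Rigel's first-order condition: 200 - 2q_R - (q_M + q_O) = 0.
Orion's profit: π_O = (234 - Q)q_O - (101q_O). Setting ∂π_O/∂q_O = 0: 133 - 2q_O - (q_M + q_R) = 0.
Adding the 3 first-order conditions: 456 − 4Q = 0, so Q = 114.
Back-substituting: q_M = (123 − 114) = 9, q_R = (200 − 114) = 86, q_O = (133 − 114) = 19.
Price P = 234 - 114 = 120.
Meridian's profit: (120 - 111)·9 - 57 = 24.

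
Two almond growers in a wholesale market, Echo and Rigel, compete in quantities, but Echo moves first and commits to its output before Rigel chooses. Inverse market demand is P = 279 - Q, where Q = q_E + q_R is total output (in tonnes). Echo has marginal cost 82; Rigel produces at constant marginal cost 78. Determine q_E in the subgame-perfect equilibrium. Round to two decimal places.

Solve by backward induction. Given q_E, the follower Rigel maximises π_R = (279 - q_E - q_R)q_R - 78q_R.
∂π_R/∂q_R = 201 - q_E - 2q_R = 0 gives the reaction function q_R = (201 - q_E)/2.
Echo substitutes q_R(q_E) into its own profit: π_E = q_E(279 - q_E - (201 - q_E)/2) - 82q_E = (357/2 - (1/2)q_E)q_E - 82q_E.
Leader FOC: 193/2 - q_E = 0, so q_E = 193/2.
Then q_R = (201 - 193/2)/2 = 209/4.

96.50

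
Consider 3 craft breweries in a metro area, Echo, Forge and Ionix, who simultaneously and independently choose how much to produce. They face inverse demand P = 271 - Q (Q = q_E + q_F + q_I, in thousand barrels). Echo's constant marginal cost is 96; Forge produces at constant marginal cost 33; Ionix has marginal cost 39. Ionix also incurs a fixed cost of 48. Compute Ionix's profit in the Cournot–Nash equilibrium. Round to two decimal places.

Echo's profit: π_E = (271 - Q)q_E - (96q_E). Setting ∂π_E/∂q_E = 0: 175 - 2q_E - (q_F + q_I) = 0.
Forge's profit: π_F = (271 - Q)q_F - (33q_F). Setting ∂π_F/∂q_F = 0: 238 - 2q_F - (q_E + q_I) = 0.
Ionix's profit: π_I = (271 - Q)q_I - (39q_I). Setting ∂π_I/∂q_I = 0: 232 - 2q_I - (q_E + q_F) = 0.
Summing all 3 equations gives 645 − 4Q = 0, hence Q = 645/4.
Back-substituting: q_E = (175 − 645/4) = 55/4, q_F = (238 − 645/4) = 307/4, q_I = (232 − 645/4) = 283/4.
Price P = 271 - 645/4 = 439/4.
Ionix's profit: (439/4 - 39)·(283/4) - 48 = 4957.5625.

4957.56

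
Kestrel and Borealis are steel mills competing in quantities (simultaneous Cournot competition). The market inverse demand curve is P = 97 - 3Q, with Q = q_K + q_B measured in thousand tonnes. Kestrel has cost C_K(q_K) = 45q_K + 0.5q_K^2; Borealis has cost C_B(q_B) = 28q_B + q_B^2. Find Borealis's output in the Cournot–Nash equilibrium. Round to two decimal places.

Kestrel's profit: π_K = (97 - 3Q)q_K - (45q_K + (1/2)q_K²). Setting ∂π_K/∂q_K = 0: 52 - 7q_K - 3(q_B) = 0.
Borealis's profit: π_B = (97 - 3Q)q_B - (28q_B + q_B²). Setting ∂π_B/∂q_B = 0: 69 - 8q_B - 3(q_K) = 0.
So q_K = (52 - 3q_B)/7 and q_B = (69 - 3q_K)/8.
Solving the pair: q_K = 209/47, q_B = 327/47.

6.96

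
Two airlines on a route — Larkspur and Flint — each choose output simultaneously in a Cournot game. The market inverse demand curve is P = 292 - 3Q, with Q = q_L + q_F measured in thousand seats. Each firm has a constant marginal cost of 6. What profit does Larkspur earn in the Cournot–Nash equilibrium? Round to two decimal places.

3029.48

A representative firm's profit is π_i = q_i(292 - 3Q) - 6q_i.
First-order condition (treating rivals' output as given): 286 - 6q_i - 3q_j = 0.
By symmetry each firm produces the same amount; substituting q_j = q_i yields q_i = 286/9.
Price P = 292 - 3·(572/9) = 304/3.
Larkspur's profit: (304/3 - 6)·(286/9) = 3029.4815.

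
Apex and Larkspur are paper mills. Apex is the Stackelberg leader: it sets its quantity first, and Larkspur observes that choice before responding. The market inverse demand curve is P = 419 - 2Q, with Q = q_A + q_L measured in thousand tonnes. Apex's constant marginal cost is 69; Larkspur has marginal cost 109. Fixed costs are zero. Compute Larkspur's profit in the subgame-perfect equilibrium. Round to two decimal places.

Solve by backward induction. Given q_A, the follower Larkspur maximises π_L = (419 - 2q_A - 2q_L)q_L - 109q_L.
Follower FOC: 310 - 2q_A - 4q_L = 0, so q_L(q_A) = (310 - 2q_A)/4.
Apex substitutes q_L(q_A) into its own profit: π_A = q_A(419 - 2q_A - (310 - 2q_A)/2) - 69q_A = (264 - q_A)q_A - 69q_A.
Leader FOC: 195 - 2q_A = 0, so q_A = 195/2.
Then q_L = (310 - 2·(195/2))/4 = 115/4.
Price P = 419 - 2·(505/4) = 333/2.
Larkspur's profit: (333/2 - 109)·(115/4) = 1653.1250.

1653.13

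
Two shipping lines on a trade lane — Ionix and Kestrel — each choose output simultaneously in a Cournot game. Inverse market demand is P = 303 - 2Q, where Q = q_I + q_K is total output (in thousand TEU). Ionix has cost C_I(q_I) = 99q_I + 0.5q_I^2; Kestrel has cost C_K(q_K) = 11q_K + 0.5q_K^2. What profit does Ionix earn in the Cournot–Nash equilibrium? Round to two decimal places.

Ionix's profit: π_I = (303 - 2Q)q_I - (99q_I + (1/2)q_I²). Setting ∂π_I/∂q_I = 0: 204 - 5q_I - 2(q_K) = 0.
Kestrel's profit: π_K = (303 - 2Q)q_K - (11q_K + (1/2)q_K²). Setting ∂π_K/∂q_K = 0: 292 - 5q_K - 2(q_I) = 0.
So q_I = (204 - 2q_K)/5 and q_K = (292 - 2q_I)/5.
Substituting one into the other gives q_I = 436/21 and q_K = 1052/21.
Price P = 303 - 2·(496/7) = 1129/7.
Ionix's profit: (1129/7)·(436/21) - 99·(436/21) - (1/2)(436/21)² = 1077.6417.

1077.64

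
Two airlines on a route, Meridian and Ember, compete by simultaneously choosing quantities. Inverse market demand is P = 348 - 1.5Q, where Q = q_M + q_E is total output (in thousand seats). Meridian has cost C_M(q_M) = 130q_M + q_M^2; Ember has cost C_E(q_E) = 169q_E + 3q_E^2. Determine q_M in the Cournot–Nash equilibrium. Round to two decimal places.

39.61

Meridian's profit: π_M = (348 - 1.5Q)q_M - (130q_M + q_M²). Setting ∂π_M/∂q_M = 0: 218 - 5q_M - (3/2)(q_E) = 0.
Ember's first-order condition: 179 - 9q_E - (3/2)(q_M) = 0.
Best responses: q_M = (218 - (3/2)q_E)/5, q_E = (179 - (3/2)q_M)/9.
Substituting one into the other gives q_M = 39.6140 and q_E = 13.2865.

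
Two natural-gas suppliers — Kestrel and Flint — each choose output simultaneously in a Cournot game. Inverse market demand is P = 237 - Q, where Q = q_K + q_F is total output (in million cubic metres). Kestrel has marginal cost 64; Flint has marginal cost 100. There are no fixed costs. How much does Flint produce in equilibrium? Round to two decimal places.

33.67

Kestrel's profit: π_K = (237 - Q)q_K - (64q_K). Setting ∂π_K/∂q_K = 0: 173 - 2q_K - (q_F) = 0.
Flint's profit: π_F = (237 - Q)q_F - (100q_F). Setting ∂π_F/∂q_F = 0: 137 - 2q_F - (q_K) = 0.
Rearranging gives the reaction functions q_K = (173 - q_F)/2 and q_F = (137 - q_K)/2.
Solving the pair: q_K = 209/3, q_F = 101/3.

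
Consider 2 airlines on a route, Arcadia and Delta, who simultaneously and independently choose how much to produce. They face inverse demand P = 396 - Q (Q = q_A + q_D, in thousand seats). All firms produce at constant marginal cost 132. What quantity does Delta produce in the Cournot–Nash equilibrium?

A representative firm's profit is π_i = q_i(396 - Q) - 132q_i.
First-order condition (treating rivals' output as given): 264 - 2q_i - q_j = 0.
By symmetry each firm produces the same amount; substituting q_j = q_i yields q_i = 264/3 = 88.

88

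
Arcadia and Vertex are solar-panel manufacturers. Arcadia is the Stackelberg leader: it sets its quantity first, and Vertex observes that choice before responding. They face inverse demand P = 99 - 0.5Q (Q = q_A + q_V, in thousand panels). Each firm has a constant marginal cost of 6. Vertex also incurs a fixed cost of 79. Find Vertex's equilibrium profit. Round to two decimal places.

1002.13

Solve by backward induction. Given q_A, the follower Vertex maximises π_V = (99 - (1/2)q_A - (1/2)q_V)q_V - 6q_V.
Follower FOC: 93 - (1/2)q_A - q_V = 0, so q_V(q_A) = (93 - (1/2)q_A).
The leader anticipates this reaction. Substituting into P = 99 - 0.5Q gives P = 105/2 - (1/4)q_A, so π_A = (105/2 - (1/4)q_A)q_A - 6q_A.
Leader FOC: 93/2 - (1/2)q_A = 0, so q_A = 93.
Then q_V = (93 - (1/2)·93) = 93/2.
Price P = 99 - (1/2)·(279/2) = 117/4.
Vertex's profit: (117/4 - 6)·(93/2) - 79 = 1002.1250.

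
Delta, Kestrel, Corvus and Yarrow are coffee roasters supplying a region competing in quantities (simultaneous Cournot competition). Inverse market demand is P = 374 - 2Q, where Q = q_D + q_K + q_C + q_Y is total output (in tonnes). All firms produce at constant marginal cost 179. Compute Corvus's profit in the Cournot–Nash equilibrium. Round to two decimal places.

Each firm earns π_i = (374 - 2Q)q_i - 179q_i.
First-order condition (treating rivals' output as given): 195 - 4q_i - 2·Σ_{j≠i} q_j = 0.
By symmetry each firm produces the same amount; substituting Σ_{j≠i} q_j = 3q_i yields q_i = 195/10 = 39/2.
Price P = 374 - 2·78 = 218.
Corvus's profit: (218 - 179)·(39/2) = 1521/2.

760.50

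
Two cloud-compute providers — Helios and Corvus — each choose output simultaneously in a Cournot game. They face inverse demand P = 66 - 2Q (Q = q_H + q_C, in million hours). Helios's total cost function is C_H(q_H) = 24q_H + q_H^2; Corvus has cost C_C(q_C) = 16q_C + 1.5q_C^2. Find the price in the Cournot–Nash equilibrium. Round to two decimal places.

44.42

Helios's profit: π_H = (66 - 2Q)q_H - (24q_H + q_H²). Setting ∂π_H/∂q_H = 0: 42 - 6q_H - 2(q_C) = 0.
Corvus's first-order condition: 50 - 7q_C - 2(q_H) = 0.
So q_H = (42 - 2q_C)/6 and q_C = (50 - 2q_H)/7.
Substituting one into the other gives q_H = 97/19 and q_C = 108/19.
Total output Q = 205/19, so price P = 66 - 2·(205/19) = 844/19.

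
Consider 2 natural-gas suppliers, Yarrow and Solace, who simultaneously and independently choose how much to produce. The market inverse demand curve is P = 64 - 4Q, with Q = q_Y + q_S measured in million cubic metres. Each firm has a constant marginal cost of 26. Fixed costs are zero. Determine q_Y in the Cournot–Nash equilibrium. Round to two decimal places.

3.17

Each firm earns π_i = (64 - 4Q)q_i - 26q_i.
First-order condition (treating rivals' output as given): 38 - 8q_i - 4q_j = 0.
With identical firms every q_j equals q_i, so q_j = q_i and 38 = 12q_i, giving q_i = 19/6.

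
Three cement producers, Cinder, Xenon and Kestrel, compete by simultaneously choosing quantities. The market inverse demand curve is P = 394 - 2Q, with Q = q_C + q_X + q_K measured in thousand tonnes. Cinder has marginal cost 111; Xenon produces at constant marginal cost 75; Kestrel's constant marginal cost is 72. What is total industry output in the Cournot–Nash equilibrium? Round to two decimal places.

115.50

Cinder's profit: π_C = (394 - 2Q)q_C - (111q_C). Setting ∂π_C/∂q_C = 0: 283 - 4q_C - 2(q_X + q_K) = 0.
Xenon's profit: π_X = (394 - 2Q)q_X - (75q_X). Setting ∂π_X/∂q_X = 0: 319 - 4q_X - 2(q_C + q_K) = 0.
Kestrel's first-order condition: 322 - 4q_K - 2(q_C + q_X) = 0.
Adding the 3 conditions: 924 − 4Q − 4Q = 0, i.e. Q = 231/2.
Back-substituting: q_C = (283 − 231)/2 = 26, q_X = (319 − 231)/2 = 44, q_K = (322 − 231)/2 = 91/2.
Total output Q = 26 + 44 + 91/2 = 231/2.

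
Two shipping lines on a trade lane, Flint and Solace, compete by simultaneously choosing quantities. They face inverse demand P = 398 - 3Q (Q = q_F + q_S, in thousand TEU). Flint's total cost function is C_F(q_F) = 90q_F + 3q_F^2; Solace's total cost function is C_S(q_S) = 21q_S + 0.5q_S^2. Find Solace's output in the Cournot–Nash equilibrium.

48

Flint's profit: π_F = (398 - 3Q)q_F - (90q_F + 3q_F²). Setting ∂π_F/∂q_F = 0: 308 - 12q_F - 3(q_S) = 0.
Solace's first-order condition: 377 - 7q_S - 3(q_F) = 0.
Rearranging gives the reaction functions q_F = (308 - 3q_S)/12 and q_S = (377 - 3q_F)/7.
Substituting one into the other gives q_F = 41/3 and q_S = 48.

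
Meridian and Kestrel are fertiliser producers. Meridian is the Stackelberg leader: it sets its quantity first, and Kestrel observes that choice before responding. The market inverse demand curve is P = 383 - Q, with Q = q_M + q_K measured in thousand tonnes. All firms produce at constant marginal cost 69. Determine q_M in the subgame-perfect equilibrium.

157

The follower Kestrel best-responds to any q_M: π_K = (383 - Q)q_K - 69q_K.
∂π_K/∂q_K = 314 - q_M - 2q_K = 0 gives the reaction function q_K = (314 - q_M)/2.
The leader anticipates this reaction. Substituting into P = 383 - Q gives P = 226 - (1/2)q_M, so π_M = (226 - (1/2)q_M)q_M - 69q_M.
Maximising: ∂π_M/∂q_M = 157 - q_M = 0, giving q_M = 157.
Then q_K = (314 - 157)/2 = 157/2.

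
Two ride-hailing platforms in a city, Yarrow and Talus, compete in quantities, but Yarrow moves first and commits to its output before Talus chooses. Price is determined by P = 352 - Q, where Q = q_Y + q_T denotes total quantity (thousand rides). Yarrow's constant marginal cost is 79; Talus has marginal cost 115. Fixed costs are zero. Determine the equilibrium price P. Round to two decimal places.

The follower Talus best-responds to any q_Y: π_T = (352 - Q)q_T - 115q_T.
Follower FOC: 237 - q_Y - 2q_T = 0, so q_T(q_Y) = (237 - q_Y)/2.
Yarrow substitutes q_T(q_Y) into its own profit: π_Y = q_Y(352 - q_Y - (237 - q_Y)/2) - 79q_Y = (467/2 - (1/2)q_Y)q_Y - 79q_Y.
Leader FOC: 309/2 - q_Y = 0, so q_Y = 309/2.
Then q_T = (237 - 309/2)/2 = 165/4.
Total output Q = 783/4, so price P = 352 - 783/4 = 625/4.

156.25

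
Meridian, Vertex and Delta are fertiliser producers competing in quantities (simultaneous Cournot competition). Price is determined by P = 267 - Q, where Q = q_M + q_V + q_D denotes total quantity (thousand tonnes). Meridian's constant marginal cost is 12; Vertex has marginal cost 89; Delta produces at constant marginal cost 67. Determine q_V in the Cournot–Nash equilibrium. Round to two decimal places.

Meridian's profit: π_M = (267 - Q)q_M - (12q_M). Setting ∂π_M/∂q_M = 0: 255 - 2q_M - (q_V + q_D) = 0.
Vertex's first-order condition: 178 - 2q_V - (q_M + q_D) = 0.
Delta's first-order condition: 200 - 2q_D - (q_M + q_V) = 0.
Adding the 3 conditions: 633 − 2Q − 2Q = 0, i.e. Q = 633/4.
Back-substituting: q_M = (255 − 633/4) = 387/4, q_V = (178 − 633/4) = 79/4, q_D = (200 − 633/4) = 167/4.

19.75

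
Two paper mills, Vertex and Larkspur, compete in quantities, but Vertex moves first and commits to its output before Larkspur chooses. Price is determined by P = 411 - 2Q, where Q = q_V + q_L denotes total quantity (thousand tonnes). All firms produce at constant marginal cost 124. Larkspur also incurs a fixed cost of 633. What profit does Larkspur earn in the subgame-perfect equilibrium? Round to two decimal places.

1941.03

Solve by backward induction. Given q_V, the follower Larkspur maximises π_L = (411 - 2q_V - 2q_L)q_L - 124q_L.
∂π_L/∂q_L = 287 - 2q_V - 4q_L = 0 gives the reaction function q_L = (287 - 2q_V)/4.
The leader anticipates this reaction. Substituting into P = 411 - 2Q gives P = 535/2 - q_V, so π_V = (535/2 - q_V)q_V - 124q_V.
Maximising: ∂π_V/∂q_V = 287/2 - 2q_V = 0, giving q_V = 287/4.
Then q_L = (287 - 2·(287/4))/4 = 287/8.
Price P = 411 - 2·(861/8) = 783/4.
Larkspur's profit: (783/4 - 124)·(287/8) - 633 = 1941.0313.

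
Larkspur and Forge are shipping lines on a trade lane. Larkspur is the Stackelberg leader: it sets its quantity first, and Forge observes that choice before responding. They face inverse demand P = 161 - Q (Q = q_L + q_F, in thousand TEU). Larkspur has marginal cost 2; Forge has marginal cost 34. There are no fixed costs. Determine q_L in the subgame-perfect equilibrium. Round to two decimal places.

95.50

Solve by backward induction. Given q_L, the follower Forge maximises π_F = (161 - q_L - q_F)q_F - 34q_F.
Setting the follower's marginal profit to zero, 127 - q_L - 2q_F = 0, i.e. q_F = (127 - q_L)/2.
The leader anticipates this reaction. Substituting into P = 161 - Q gives P = 195/2 - (1/2)q_L, so π_L = (195/2 - (1/2)q_L)q_L - 2q_L.
Maximising: ∂π_L/∂q_L = 191/2 - q_L = 0, giving q_L = 191/2.
Then q_F = (127 - 191/2)/2 = 63/4.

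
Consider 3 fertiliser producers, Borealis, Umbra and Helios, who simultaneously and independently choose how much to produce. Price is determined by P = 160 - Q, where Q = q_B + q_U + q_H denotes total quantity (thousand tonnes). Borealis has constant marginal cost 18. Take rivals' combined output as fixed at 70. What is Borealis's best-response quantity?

With rivals' combined output fixed at 70, Borealis's profit is π_B = (160 - 70 - q_B)q_B - (18q_B) = (90 - q_B)q_B - (18q_B).
∂π_B/∂q_B = 72 - 2q_B = 0, so q_B = 36.

36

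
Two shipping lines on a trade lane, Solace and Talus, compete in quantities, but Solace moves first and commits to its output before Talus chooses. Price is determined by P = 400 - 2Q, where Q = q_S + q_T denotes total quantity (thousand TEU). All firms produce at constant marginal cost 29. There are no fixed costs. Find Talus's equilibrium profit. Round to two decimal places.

4301.28

The follower Talus best-responds to any q_S: π_T = (400 - 2Q)q_T - 29q_T.
Follower FOC: 371 - 2q_S - 4q_T = 0, so q_T(q_S) = (371 - 2q_S)/4.
The leader anticipates this reaction. Substituting into P = 400 - 2Q gives P = 429/2 - q_S, so π_S = (429/2 - q_S)q_S - 29q_S.
Leader FOC: 371/2 - 2q_S = 0, so q_S = 371/4.
Then q_T = (371 - 2·(371/4))/4 = 371/8.
Price P = 400 - 2·(1113/8) = 487/4.
Talus's profit: (487/4 - 29)·(371/8) = 4301.2813.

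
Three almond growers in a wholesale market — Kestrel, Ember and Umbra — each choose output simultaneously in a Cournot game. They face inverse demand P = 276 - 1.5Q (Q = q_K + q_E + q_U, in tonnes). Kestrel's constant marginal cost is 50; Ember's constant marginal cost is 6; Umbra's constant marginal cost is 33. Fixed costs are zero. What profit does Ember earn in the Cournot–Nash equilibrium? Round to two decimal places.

4845.04

Kestrel's profit: π_K = (276 - 1.5Q)q_K - (50q_K). Setting ∂π_K/∂q_K = 0: 226 - 3q_K - (3/2)(q_E + q_U) = 0.
Ember's profit: π_E = (276 - 1.5Q)q_E - (6q_E). Setting ∂π_E/∂q_E = 0: 270 - 3q_E - (3/2)(q_K + q_U) = 0.
Umbra's first-order condition: 243 - 3q_U - (3/2)(q_K + q_E) = 0.
Adding the 3 first-order conditions: 739 − 6Q = 0, so Q = 739/6.
Back-substituting: q_K = (226 − 739/4)/(3/2) = 55/2, q_E = (270 − 739/4)/(3/2) = 341/6, q_U = (243 − 739/4)/(3/2) = 233/6.
Price P = 276 - (3/2)·(739/6) = 365/4.
Ember's profit: (365/4 - 6)·(341/6) = 4845.0417.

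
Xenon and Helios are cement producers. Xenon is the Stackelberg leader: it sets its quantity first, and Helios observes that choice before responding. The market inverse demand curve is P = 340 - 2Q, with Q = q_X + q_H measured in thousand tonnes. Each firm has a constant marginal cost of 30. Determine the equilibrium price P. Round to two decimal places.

Solve by backward induction. Given q_X, the follower Helios maximises π_H = (340 - 2q_X - 2q_H)q_H - 30q_H.
∂π_H/∂q_H = 310 - 2q_X - 4q_H = 0 gives the reaction function q_H = (310 - 2q_X)/4.
The leader anticipates this reaction. Substituting into P = 340 - 2Q gives P = 185 - q_X, so π_X = (185 - q_X)q_X - 30q_X.
The leader's first-order condition 155 - 2q_X = 0 yields q_X = 155/2.
Then q_H = (310 - 2·(155/2))/4 = 155/4.
Total output Q = 465/4, so price P = 340 - 2·(465/4) = 215/2.

107.50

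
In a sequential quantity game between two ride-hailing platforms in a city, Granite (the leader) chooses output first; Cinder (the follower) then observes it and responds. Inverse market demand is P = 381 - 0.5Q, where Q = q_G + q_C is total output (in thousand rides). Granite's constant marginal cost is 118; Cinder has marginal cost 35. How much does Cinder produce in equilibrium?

Solve by backward induction. Given q_G, the follower Cinder maximises π_C = (381 - (1/2)q_G - (1/2)q_C)q_C - 35q_C.
Setting the follower's marginal profit to zero, 346 - (1/2)q_G - q_C = 0, i.e. q_C = (346 - (1/2)q_G).
Granite substitutes q_C(q_G) into its own profit: π_G = q_G(381 - (1/2)q_G - (346 - (1/2)q_G)/2) - 118q_G = (208 - (1/4)q_G)q_G - 118q_G.
Maximising: ∂π_G/∂q_G = 90 - (1/2)q_G = 0, giving q_G = 180.
Then q_C = (346 - (1/2)·180) = 256.

256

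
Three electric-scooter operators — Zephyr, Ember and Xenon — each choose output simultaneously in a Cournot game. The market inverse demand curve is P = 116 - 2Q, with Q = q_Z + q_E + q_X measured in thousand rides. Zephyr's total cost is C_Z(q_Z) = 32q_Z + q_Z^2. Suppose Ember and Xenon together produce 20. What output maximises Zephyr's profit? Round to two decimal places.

With rivals' combined output fixed at 20, Zephyr's profit is π_Z = (116 - 2·20 - 2q_Z)q_Z - (32q_Z + q_Z²) = (76 - 2q_Z)q_Z - (32q_Z + q_Z²).
∂π_Z/∂q_Z = 44 - 6q_Z = 0, so q_Z = 22/3.

7.33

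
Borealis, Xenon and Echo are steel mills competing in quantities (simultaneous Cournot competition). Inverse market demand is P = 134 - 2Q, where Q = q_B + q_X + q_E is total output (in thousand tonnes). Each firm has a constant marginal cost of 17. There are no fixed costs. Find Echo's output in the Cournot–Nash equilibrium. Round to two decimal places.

Each firm earns π_i = (134 - 2Q)q_i - 17q_i.
First-order condition (treating rivals' output as given): 117 - 4q_i - 2·Σ_{j≠i} q_j = 0.
By symmetry each firm produces the same amount; substituting Σ_{j≠i} q_j = 2q_i yields q_i = 117/8.

14.63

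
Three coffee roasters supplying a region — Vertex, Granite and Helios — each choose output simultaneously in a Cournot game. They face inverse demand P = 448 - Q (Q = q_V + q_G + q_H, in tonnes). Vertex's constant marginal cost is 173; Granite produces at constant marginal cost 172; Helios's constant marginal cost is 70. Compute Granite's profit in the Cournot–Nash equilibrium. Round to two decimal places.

Vertex's profit: π_V = (448 - Q)q_V - (173q_V). Setting ∂π_V/∂q_V = 0: 275 - 2q_V - (q_G + q_H) = 0.
Granite's profit: π_G = (448 - Q)q_G - (172q_G). Setting ∂π_G/∂q_G = 0: 276 - 2q_G - (q_V + q_H) = 0.
Helios's profit: π_H = (448 - Q)q_H - (70q_H). Setting ∂π_H/∂q_H = 0: 378 - 2q_H - (q_V + q_G) = 0.
Summing all 3 equations gives 929 − 4Q = 0, hence Q = 929/4.
Back-substituting: q_V = (275 − 929/4) = 171/4, q_G = (276 − 929/4) = 175/4, q_H = (378 − 929/4) = 583/4.
Price P = 448 - 929/4 = 863/4.
Granite's profit: (863/4 - 172)·(175/4) = 1914.0625.

1914.06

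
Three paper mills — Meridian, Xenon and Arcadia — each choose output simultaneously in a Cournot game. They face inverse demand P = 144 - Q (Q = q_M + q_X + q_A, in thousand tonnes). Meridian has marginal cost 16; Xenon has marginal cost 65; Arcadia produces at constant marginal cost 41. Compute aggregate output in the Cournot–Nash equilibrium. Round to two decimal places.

Meridian's profit: π_M = (144 - Q)q_M - (16q_M). Setting ∂π_M/∂q_M = 0: 128 - 2q_M - (q_X + q_A) = 0.
Xenon's first-order condition: 79 - 2q_X - (q_M + q_A) = 0.
Arcadia's profit: π_A = (144 - Q)q_A - (41q_A). Setting ∂π_A/∂q_A = 0: 103 - 2q_A - (q_M + q_X) = 0.
Summing all 3 equations gives 310 − 4Q = 0, hence Q = 155/2.
Back-substituting: q_M = (128 − 155/2) = 101/2, q_X = (79 − 155/2) = 3/2, q_A = (103 − 155/2) = 51/2.
Total output Q = 101/2 + 3/2 + 51/2 = 155/2.

77.50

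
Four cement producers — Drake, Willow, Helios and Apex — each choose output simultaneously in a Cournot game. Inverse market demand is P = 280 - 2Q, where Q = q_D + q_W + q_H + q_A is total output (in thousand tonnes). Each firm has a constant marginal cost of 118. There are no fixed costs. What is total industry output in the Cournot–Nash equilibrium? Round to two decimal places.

64.80

A representative firm's profit is π_i = q_i(280 - 2Q) - 118q_i.
Setting ∂π_i/∂q_i = 0 with rivals' quantities fixed: 162 - 4q_i - 2·Σ_{j≠i} q_j = 0.
By symmetry each firm produces the same amount; substituting Σ_{j≠i} q_j = 3q_i yields q_i = 162/10 = 81/5.
Total output Q = 81/5 + 81/5 + 81/5 + 81/5 = 324/5.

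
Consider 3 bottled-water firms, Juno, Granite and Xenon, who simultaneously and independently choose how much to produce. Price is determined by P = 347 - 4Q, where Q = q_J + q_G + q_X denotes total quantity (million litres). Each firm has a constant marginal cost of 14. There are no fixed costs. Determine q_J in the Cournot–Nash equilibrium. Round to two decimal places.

Each firm earns π_i = (347 - 4Q)q_i - 14q_i.
Setting ∂π_i/∂q_i = 0 with rivals' quantities fixed: 333 - 8q_i - 4·Σ_{j≠i} q_j = 0.
With identical firms every q_j equals q_i, so Σ_{j≠i} q_j = 2q_i and 333 = 16q_i, giving q_i = 333/16.

20.81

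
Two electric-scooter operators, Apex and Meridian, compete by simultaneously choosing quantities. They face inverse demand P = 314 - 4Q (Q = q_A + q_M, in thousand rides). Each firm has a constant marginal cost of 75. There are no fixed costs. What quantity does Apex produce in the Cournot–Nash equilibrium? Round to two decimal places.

A representative firm's profit is π_i = q_i(314 - 4Q) - 75q_i.
Setting ∂π_i/∂q_i = 0 with rivals' quantities fixed: 239 - 8q_i - 4q_j = 0.
By symmetry each firm produces the same amount; substituting q_j = q_i yields q_i = 239/12.

19.92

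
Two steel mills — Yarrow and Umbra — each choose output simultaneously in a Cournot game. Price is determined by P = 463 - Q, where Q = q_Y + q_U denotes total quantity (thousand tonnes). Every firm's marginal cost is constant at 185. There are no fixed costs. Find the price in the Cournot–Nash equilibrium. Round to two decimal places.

277.67

Each firm earns π_i = (463 - Q)q_i - 185q_i.
Setting ∂π_i/∂q_i = 0 with rivals' quantities fixed: 278 - 2q_i - q_j = 0.
With identical firms every q_j equals q_i, so q_j = q_i and 278 = 3q_i, giving q_i = 278/3.
Total output Q = 556/3, so price P = 463 - 556/3 = 833/3.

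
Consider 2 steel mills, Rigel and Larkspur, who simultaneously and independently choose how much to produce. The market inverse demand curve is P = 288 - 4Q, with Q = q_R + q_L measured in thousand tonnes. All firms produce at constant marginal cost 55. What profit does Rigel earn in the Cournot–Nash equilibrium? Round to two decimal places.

1508.03

Each firm earns π_i = (288 - 4Q)q_i - 55q_i.
First-order condition (treating rivals' output as given): 233 - 8q_i - 4q_j = 0.
By symmetry each firm produces the same amount; substituting q_j = q_i yields q_i = 233/12.
Price P = 288 - 4·(233/6) = 398/3.
Rigel's profit: (398/3 - 55)·(233/12) = 1508.0278.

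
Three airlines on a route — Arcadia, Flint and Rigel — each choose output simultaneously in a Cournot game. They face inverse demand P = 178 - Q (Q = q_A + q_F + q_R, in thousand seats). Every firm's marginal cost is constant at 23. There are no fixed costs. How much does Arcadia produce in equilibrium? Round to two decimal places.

A representative firm's profit is π_i = q_i(178 - Q) - 23q_i.
First-order condition (treating rivals' output as given): 155 - 2q_i - Σ_{j≠i} q_j = 0.
With identical firms every q_j equals q_i, so Σ_{j≠i} q_j = 2q_i and 155 = 4q_i, giving q_i = 155/4.

38.75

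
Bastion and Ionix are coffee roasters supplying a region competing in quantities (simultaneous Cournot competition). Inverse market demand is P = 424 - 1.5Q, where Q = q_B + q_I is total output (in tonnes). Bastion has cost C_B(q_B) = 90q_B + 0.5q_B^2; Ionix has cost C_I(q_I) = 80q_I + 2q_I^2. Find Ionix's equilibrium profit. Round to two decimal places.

Bastion's profit: π_B = (424 - 1.5Q)q_B - (90q_B + (1/2)q_B²). Setting ∂π_B/∂q_B = 0: 334 - 4q_B - (3/2)(q_I) = 0.
Ionix's first-order condition: 344 - 7q_I - (3/2)(q_B) = 0.
Rearranging gives the reaction functions q_B = (334 - (3/2)q_I)/4 and q_I = (344 - (3/2)q_B)/7.
Solving the pair: q_B = 70.7573, q_I = 33.9806.
Price P = 424 - (3/2)·104.7379 = 266.8932.
Ionix's profit: 266.8932·33.9806 - 80·33.9806 - 2·33.9806² = 4041.3800.

4041.38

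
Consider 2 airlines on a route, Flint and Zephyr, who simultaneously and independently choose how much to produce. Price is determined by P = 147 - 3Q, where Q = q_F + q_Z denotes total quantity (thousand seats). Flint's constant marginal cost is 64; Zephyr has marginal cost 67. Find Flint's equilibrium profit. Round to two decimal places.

Flint's profit: π_F = (147 - 3Q)q_F - (64q_F). Setting ∂π_F/∂q_F = 0: 83 - 6q_F - 3(q_Z) = 0.
Zephyr's first-order condition: 80 - 6q_Z - 3(q_F) = 0.
Rearranging gives the reaction functions q_F = (83 - 3q_Z)/6 and q_Z = (80 - 3q_F)/6.
Substituting one into the other gives q_F = 86/9 and q_Z = 77/9.
Price P = 147 - 3·(163/9) = 278/3.
Flint's profit: (278/3 - 64)·(86/9) = 273.9259.

273.93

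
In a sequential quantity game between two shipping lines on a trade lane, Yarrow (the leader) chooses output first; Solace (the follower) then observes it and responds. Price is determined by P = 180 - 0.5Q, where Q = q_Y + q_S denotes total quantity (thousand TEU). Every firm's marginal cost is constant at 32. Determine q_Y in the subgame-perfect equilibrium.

148

The follower Solace best-responds to any q_Y: π_S = (180 - 0.5Q)q_S - 32q_S.
∂π_S/∂q_S = 148 - (1/2)q_Y - q_S = 0 gives the reaction function q_S = (148 - (1/2)q_Y).
The leader anticipates this reaction. Substituting into P = 180 - 0.5Q gives P = 106 - (1/4)q_Y, so π_Y = (106 - (1/4)q_Y)q_Y - 32q_Y.
Maximising: ∂π_Y/∂q_Y = 74 - (1/2)q_Y = 0, giving q_Y = 148.
Then q_S = (148 - (1/2)·148) = 74.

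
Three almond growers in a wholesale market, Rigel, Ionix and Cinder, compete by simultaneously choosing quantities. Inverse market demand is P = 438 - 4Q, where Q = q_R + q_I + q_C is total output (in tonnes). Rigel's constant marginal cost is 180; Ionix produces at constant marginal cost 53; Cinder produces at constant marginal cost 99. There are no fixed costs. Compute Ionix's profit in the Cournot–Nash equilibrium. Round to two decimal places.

4865.06

Rigel's profit: π_R = (438 - 4Q)q_R - (180q_R). Setting ∂π_R/∂q_R = 0: 258 - 8q_R - 4(q_I + q_C) = 0.
Ionix's first-order condition: 385 - 8q_I - 4(q_R + q_C) = 0.
Cinder's first-order condition: 339 - 8q_C - 4(q_R + q_I) = 0.
Adding the 3 first-order conditions: 982 − 16Q = 0, so Q = 491/8.
Back-substituting: q_R = (258 − 491/2)/4 = 25/8, q_I = (385 − 491/2)/4 = 279/8, q_C = (339 − 491/2)/4 = 187/8.
Price P = 438 - 4·(491/8) = 385/2.
Ionix's profit: (385/2 - 53)·(279/8) = 4865.0625.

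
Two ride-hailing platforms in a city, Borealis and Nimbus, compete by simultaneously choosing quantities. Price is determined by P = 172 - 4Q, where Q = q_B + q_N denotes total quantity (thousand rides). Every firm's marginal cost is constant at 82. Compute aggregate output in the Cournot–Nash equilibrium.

A representative firm's profit is π_i = q_i(172 - 4Q) - 82q_i.
First-order condition (treating rivals' output as given): 90 - 8q_i - 4q_j = 0.
With identical firms every q_j equals q_i, so q_j = q_i and 90 = 12q_i, giving q_i = 15/2.
Total output Q = 15/2 + 15/2 = 15.

15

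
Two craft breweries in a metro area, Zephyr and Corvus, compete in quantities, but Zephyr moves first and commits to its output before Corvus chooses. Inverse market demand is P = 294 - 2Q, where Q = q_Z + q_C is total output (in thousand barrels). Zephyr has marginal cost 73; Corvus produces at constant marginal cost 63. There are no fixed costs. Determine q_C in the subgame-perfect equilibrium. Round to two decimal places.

31.38

The follower Corvus best-responds to any q_Z: π_C = (294 - 2Q)q_C - 63q_C.
Follower FOC: 231 - 2q_Z - 4q_C = 0, so q_C(q_Z) = (231 - 2q_Z)/4.
The leader anticipates this reaction. Substituting into P = 294 - 2Q gives P = 357/2 - q_Z, so π_Z = (357/2 - q_Z)q_Z - 73q_Z.
Maximising: ∂π_Z/∂q_Z = 211/2 - 2q_Z = 0, giving q_Z = 211/4.
Then q_C = (231 - 2·(211/4))/4 = 251/8.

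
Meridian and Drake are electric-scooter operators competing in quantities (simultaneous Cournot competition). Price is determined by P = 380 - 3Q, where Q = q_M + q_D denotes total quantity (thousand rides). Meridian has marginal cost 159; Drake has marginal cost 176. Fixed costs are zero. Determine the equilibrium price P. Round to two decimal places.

Meridian's profit: π_M = (380 - 3Q)q_M - (159q_M). Setting ∂π_M/∂q_M = 0: 221 - 6q_M - 3(q_D) = 0.
Drake's first-order condition: 204 - 6q_D - 3(q_M) = 0.
Rearranging gives the reaction functions q_M = (221 - 3q_D)/6 and q_D = (204 - 3q_M)/6.
Solving the pair: q_M = 238/9, q_D = 187/9.
Total output Q = 425/9, so price P = 380 - 3·(425/9) = 715/3.

238.33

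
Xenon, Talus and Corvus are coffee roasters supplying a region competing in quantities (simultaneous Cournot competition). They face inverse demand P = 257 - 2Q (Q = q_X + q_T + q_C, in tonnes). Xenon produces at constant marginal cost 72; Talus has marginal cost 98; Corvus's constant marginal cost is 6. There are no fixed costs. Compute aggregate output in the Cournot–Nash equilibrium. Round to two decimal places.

74.38

Xenon's profit: π_X = (257 - 2Q)q_X - (72q_X). Setting ∂π_X/∂q_X = 0: 185 - 4q_X - 2(q_T + q_C) = 0.
Talus's first-order condition: 159 - 4q_T - 2(q_X + q_C) = 0.
Corvus's profit: π_C = (257 - 2Q)q_C - (6q_C). Setting ∂π_C/∂q_C = 0: 251 - 4q_C - 2(q_X + q_T) = 0.
Summing all 3 equations gives 595 − 8Q = 0, hence Q = 595/8.
Back-substituting: q_X = (185 − 595/4)/2 = 145/8, q_T = (159 − 595/4)/2 = 41/8, q_C = (251 − 595/4)/2 = 409/8.
Total output Q = 145/8 + 41/8 + 409/8 = 595/8.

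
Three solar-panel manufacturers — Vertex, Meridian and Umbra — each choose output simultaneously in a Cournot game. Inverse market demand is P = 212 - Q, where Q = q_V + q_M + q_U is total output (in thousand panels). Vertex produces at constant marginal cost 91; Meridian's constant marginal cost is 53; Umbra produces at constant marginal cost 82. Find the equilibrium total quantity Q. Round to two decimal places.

Vertex's profit: π_V = (212 - Q)q_V - (91q_V). Setting ∂π_V/∂q_V = 0: 121 - 2q_V - (q_M + q_U) = 0.
Meridian's profit: π_M = (212 - Q)q_M - (53q_M). Setting ∂π_M/∂q_M = 0: 159 - 2q_M - (q_V + q_U) = 0.
Umbra's first-order condition: 130 - 2q_U - (q_V + q_M) = 0.
Adding the 3 first-order conditions: 410 − 4Q = 0, so Q = 205/2.
Back-substituting: q_V = (121 − 205/2) = 37/2, q_M = (159 − 205/2) = 113/2, q_U = (130 − 205/2) = 55/2.
Total output Q = 37/2 + 113/2 + 55/2 = 205/2.

102.50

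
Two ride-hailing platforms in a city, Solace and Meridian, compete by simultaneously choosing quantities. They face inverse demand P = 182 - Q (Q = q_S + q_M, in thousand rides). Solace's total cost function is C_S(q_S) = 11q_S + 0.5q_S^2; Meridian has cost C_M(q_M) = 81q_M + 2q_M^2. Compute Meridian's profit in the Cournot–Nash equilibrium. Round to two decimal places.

Solace's profit: π_S = (182 - Q)q_S - (11q_S + (1/2)q_S²). Setting ∂π_S/∂q_S = 0: 171 - 3q_S - (q_M) = 0.
Meridian's profit: π_M = (182 - Q)q_M - (81q_M + 2q_M²). Setting ∂π_M/∂q_M = 0: 101 - 6q_M - (q_S) = 0.
Best responses: q_S = (171 - q_M)/3, q_M = (101 - q_S)/6.
Substituting one into the other gives q_S = 925/17 and q_M = 132/17.
Price P = 182 - 1057/17 = 119.8235.
Meridian's profit: 119.8235·(132/17) - 81·(132/17) - 2(132/17)² = 180.8720.

180.87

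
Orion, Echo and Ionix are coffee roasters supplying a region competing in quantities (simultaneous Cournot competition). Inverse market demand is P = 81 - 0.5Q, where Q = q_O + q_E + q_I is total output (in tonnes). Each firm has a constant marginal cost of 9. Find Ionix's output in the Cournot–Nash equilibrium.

36

A representative firm's profit is π_i = q_i(81 - 0.5Q) - 9q_i.
First-order condition (treating rivals' output as given): 72 - q_i - (1/2)·Σ_{j≠i} q_j = 0.
With identical firms every q_j equals q_i, so Σ_{j≠i} q_j = 2q_i and 72 = 2q_i, giving q_i = 36.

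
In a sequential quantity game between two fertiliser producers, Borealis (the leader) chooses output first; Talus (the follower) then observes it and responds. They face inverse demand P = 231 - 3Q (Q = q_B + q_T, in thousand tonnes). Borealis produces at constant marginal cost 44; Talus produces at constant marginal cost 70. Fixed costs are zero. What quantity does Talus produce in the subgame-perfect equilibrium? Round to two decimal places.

9.08

Solve by backward induction. Given q_B, the follower Talus maximises π_T = (231 - 3q_B - 3q_T)q_T - 70q_T.
Follower FOC: 161 - 3q_B - 6q_T = 0, so q_T(q_B) = (161 - 3q_B)/6.
The leader anticipates this reaction. Substituting into P = 231 - 3Q gives P = 301/2 - (3/2)q_B, so π_B = (301/2 - (3/2)q_B)q_B - 44q_B.
The leader's first-order condition 213/2 - 3q_B = 0 yields q_B = 71/2.
Then q_T = (161 - 3·(71/2))/6 = 109/12.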